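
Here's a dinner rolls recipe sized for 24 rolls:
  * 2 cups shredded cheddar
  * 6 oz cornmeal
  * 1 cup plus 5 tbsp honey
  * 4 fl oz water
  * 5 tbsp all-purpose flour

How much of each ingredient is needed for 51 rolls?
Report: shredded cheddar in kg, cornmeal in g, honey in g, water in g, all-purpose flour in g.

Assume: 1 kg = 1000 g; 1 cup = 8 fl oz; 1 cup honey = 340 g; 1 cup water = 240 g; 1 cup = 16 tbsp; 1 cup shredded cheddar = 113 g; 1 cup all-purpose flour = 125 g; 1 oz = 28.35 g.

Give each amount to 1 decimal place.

Scaling factor: 51/24 = 17/8 = 2.125.
shredded cheddar: 2 cup × 17/8 × 113 g/cup ÷ 1000 g/kg ≈ 0.5 kg
cornmeal: 6 oz × 17/8 × 28.35 g/oz ≈ 361.5 g
honey: (1 cup + 5 tbsp = 1.3125 cup) × 17/8 × 340 g/cup ≈ 948.3 g
water: 4 fl oz × 17/8 ÷ 8 fl oz/cup × 240 g/cup = 255.0 g
all-purpose flour: 5 tbsp × 17/8 ÷ 16 tbsp/cup × 125 g/cup ≈ 83.0 g

shredded cheddar: 0.5 kg; cornmeal: 361.5 g; honey: 948.3 g; water: 255.0 g; all-purpose flour: 83.0 g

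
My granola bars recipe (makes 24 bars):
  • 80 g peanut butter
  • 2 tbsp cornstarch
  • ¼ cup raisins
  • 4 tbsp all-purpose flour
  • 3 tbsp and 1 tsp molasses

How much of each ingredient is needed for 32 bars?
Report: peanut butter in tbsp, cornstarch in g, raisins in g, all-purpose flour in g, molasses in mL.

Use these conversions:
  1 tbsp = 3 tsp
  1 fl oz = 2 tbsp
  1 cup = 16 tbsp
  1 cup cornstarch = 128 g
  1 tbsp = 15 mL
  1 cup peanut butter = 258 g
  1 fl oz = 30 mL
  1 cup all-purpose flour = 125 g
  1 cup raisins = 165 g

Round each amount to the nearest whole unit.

peanut butter: 7 tbsp; cornstarch: 21 g; raisins: 55 g; all-purpose flour: 42 g; molasses: 67 mL

Scaling factor: 32/24 = 4/3.
peanut butter: 80 g × 4/3 ÷ 258 g/cup × 16 tbsp/cup ≈ 7 tbsp
cornstarch: 2 tbsp × 4/3 ÷ 16 tbsp/cup × 128 g/cup ≈ 21 g
raisins: 0.25 cup × 4/3 × 165 g/cup = 55 g
all-purpose flour: 4 tbsp × 4/3 ÷ 16 tbsp/cup × 125 g/cup ≈ 42 g
molasses: (3 tbsp + 1 tsp = 10/3 tbsp) × 4/3 × 15 mL/tbsp ≈ 67 mL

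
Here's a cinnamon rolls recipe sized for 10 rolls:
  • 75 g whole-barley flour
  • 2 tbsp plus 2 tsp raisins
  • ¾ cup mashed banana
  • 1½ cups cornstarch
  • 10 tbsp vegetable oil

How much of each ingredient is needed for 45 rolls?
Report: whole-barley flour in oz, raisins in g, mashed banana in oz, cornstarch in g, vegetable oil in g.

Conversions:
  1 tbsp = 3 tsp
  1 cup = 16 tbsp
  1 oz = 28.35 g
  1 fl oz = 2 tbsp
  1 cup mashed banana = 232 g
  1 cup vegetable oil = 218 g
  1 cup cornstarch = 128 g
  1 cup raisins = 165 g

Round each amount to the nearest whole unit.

Scaling factor: 45/10 = 9/2 = 4.5.
whole-barley flour: 75 g × 9/2 ÷ 28.35 g/oz ≈ 12 oz
raisins: (2 tbsp + 2 tsp = 8/3 tbsp) × 9/2 ÷ 16 tbsp/cup × 165 g/cup ≈ 124 g
mashed banana: 0.75 cup × 9/2 × 232 g/cup ÷ 28.35 g/oz ≈ 28 oz
cornstarch: 1.5 cup × 9/2 × 128 g/cup = 864 g
vegetable oil: 10 tbsp × 9/2 ÷ 16 tbsp/cup × 218 g/cup ≈ 613 g

whole-barley flour: 12 oz; raisins: 124 g; mashed banana: 28 oz; cornstarch: 864 g; vegetable oil: 613 g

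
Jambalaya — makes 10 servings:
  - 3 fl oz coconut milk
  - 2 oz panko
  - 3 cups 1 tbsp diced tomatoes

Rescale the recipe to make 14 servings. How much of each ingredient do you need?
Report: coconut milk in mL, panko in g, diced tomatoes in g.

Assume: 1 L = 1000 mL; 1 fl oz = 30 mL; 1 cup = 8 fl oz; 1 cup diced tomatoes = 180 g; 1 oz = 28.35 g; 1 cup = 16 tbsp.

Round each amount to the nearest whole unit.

Scaling factor: 14/10 = 7/5 = 1.4.
coconut milk: 3 fl oz × 7/5 × 30 mL/fl oz = 126 mL
panko: 2 oz × 7/5 × 28.35 g/oz ≈ 79 g
diced tomatoes: (3 cup + 1 tbsp = 3.0625 cup) × 7/5 × 180 g/cup ≈ 772 g

coconut milk: 126 mL; panko: 79 g; diced tomatoes: 772 g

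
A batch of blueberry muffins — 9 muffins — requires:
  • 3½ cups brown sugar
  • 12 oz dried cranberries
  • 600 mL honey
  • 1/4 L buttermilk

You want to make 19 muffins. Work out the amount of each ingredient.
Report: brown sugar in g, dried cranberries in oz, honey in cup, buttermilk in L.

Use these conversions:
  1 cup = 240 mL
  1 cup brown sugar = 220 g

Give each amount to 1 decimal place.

brown sugar: 1625.6 g; dried cranberries: 25.3 oz; honey: 5.3 cup; buttermilk: 0.5 L

Scaling factor: 19/9.
brown sugar: 3.5 cup × 19/9 × 220 g/cup ≈ 1625.6 g
dried cranberries: 12 oz × 19/9 ≈ 25.3 oz
honey: 600 mL × 19/9 ÷ 240 mL/cup ≈ 5.3 cup
buttermilk: 0.25 L × 19/9 ≈ 0.5 L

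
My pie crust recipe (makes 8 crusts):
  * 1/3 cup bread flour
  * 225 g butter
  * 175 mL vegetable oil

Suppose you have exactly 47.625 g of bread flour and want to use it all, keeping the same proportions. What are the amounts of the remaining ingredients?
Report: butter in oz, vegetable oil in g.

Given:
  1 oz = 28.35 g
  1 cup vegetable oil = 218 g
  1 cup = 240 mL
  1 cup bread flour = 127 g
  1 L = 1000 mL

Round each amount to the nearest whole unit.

The original recipe has 127/3 g of bread flour, so the scaling factor is 47.625 ÷ 127/3 = 9/8 = 1.125.
butter: 225 g × 9/8 ÷ 28.35 g/oz ≈ 9 oz
vegetable oil: 175 mL × 9/8 ÷ 240 mL/cup × 218 g/cup ≈ 179 g

butter: 9 oz; vegetable oil: 179 g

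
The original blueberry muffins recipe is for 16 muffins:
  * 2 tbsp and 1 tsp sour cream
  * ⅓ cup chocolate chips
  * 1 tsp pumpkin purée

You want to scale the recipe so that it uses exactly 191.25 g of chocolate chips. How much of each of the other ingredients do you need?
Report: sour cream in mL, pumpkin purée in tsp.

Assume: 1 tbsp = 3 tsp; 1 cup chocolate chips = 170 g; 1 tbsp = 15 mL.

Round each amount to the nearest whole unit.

sour cream: 118 mL; pumpkin purée: 3 tsp

The original recipe has 170/3 g of chocolate chips, so the scaling factor is 191.25 ÷ 170/3 = 27/8 = 3.375.
sour cream: (2 tbsp + 1 tsp = 7/3 tbsp) × 27/8 × 15 mL/tbsp ≈ 118 mL
pumpkin purée: 1 tsp × 27/8 ≈ 3 tsp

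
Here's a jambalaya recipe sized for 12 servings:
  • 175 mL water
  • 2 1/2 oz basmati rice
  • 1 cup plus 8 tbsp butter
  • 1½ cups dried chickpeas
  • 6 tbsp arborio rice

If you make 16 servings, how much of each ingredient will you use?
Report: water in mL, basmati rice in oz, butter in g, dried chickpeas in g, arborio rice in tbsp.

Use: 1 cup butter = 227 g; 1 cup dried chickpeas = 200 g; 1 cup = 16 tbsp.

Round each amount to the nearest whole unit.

water: 233 mL; basmati rice: 3 oz; butter: 454 g; dried chickpeas: 400 g; arborio rice: 8 tbsp

Scaling factor: 16/12 = 4/3.
water: 175 mL × 4/3 ≈ 233 mL
basmati rice: 2.5 oz × 4/3 ≈ 3 oz
butter: (1 cup + 8 tbsp = 1.5 cup) × 4/3 × 227 g/cup = 454 g
dried chickpeas: 1.5 cup × 4/3 × 200 g/cup = 400 g
arborio rice: 6 tbsp × 4/3 = 8 tbsp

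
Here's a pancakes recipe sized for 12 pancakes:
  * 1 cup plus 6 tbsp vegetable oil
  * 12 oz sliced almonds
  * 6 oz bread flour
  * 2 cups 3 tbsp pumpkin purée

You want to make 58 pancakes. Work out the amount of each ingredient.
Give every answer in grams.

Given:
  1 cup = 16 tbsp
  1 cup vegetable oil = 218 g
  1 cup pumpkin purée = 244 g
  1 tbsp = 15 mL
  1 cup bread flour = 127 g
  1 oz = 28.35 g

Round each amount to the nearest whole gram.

Scaling factor: 58/12 = 29/6.
vegetable oil: (1 cup + 6 tbsp = 1.375 cup) × 29/6 × 218 g/cup ≈ 1449 g
sliced almonds: 12 oz × 29/6 × 28.35 g/oz ≈ 1644 g
bread flour: 6 oz × 29/6 × 28.35 g/oz ≈ 822 g
pumpkin purée: (2 cup + 3 tbsp = 2.1875 cup) × 29/6 × 244 g/cup ≈ 2580 g

vegetable oil: 1449 g; sliced almonds: 1644 g; bread flour: 822 g; pumpkin purée: 2580 g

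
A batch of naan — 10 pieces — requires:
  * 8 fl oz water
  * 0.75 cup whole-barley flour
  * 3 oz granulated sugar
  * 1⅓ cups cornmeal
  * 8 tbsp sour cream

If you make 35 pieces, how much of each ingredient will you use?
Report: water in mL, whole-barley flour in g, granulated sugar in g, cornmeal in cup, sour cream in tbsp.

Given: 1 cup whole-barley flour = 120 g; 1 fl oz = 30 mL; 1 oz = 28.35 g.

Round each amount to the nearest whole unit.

Scaling factor: 35/10 = 7/2 = 3.5.
water: 8 fl oz × 7/2 × 30 mL/fl oz = 840 mL
whole-barley flour: 0.75 cup × 7/2 × 120 g/cup = 315 g
granulated sugar: 3 oz × 7/2 × 28.35 g/oz ≈ 298 g
cornmeal: 4/3 cup × 7/2 ≈ 5 cup
sour cream: 8 tbsp × 7/2 = 28 tbsp

water: 840 mL; whole-barley flour: 315 g; granulated sugar: 298 g; cornmeal: 5 cup; sour cream: 28 tbsp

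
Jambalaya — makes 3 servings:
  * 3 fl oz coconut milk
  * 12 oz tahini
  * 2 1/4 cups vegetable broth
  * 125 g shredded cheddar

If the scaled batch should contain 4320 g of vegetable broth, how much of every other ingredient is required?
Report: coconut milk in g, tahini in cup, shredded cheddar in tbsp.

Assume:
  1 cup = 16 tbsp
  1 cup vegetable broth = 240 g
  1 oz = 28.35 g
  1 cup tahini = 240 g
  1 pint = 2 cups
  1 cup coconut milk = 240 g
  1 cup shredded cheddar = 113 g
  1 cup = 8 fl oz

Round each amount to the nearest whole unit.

coconut milk: 720 g; tahini: 11 cup; shredded cheddar: 142 tbsp

The original recipe has 540 g of vegetable broth, so the scaling factor is 4320 ÷ 540 = 8.
coconut milk: 3 fl oz × 8 ÷ 8 fl oz/cup × 240 g/cup = 720 g
tahini: 12 oz × 8 × 28.35 g/oz ÷ 240 g/cup ≈ 11 cup
shredded cheddar: 125 g × 8 ÷ 113 g/cup × 16 tbsp/cup ≈ 142 tbsp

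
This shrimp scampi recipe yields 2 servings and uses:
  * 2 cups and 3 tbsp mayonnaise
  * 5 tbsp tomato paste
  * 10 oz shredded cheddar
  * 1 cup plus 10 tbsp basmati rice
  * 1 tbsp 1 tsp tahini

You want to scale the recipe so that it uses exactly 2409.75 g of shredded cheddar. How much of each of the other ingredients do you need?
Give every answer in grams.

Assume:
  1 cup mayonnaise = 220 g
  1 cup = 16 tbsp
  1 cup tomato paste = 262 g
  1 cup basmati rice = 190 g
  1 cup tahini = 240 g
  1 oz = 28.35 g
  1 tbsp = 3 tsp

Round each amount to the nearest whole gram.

mayonnaise: 4091 g; tomato paste: 696 g; basmati rice: 2624 g; tahini: 170 g

The original recipe has 283.5 g of shredded cheddar, so the scaling factor is 2409.75 ÷ 283.5 = 17/2 = 8.5.
mayonnaise: (2 cup + 3 tbsp = 2.1875 cup) × 17/2 × 220 g/cup ≈ 4091 g
tomato paste: 5 tbsp × 17/2 ÷ 16 tbsp/cup × 262 g/cup ≈ 696 g
basmati rice: (1 cup + 10 tbsp = 1.625 cup) × 17/2 × 190 g/cup ≈ 2624 g
tahini: (1 tbsp + 1 tsp = 4/3 tbsp) × 17/2 ÷ 16 tbsp/cup × 240 g/cup = 170 g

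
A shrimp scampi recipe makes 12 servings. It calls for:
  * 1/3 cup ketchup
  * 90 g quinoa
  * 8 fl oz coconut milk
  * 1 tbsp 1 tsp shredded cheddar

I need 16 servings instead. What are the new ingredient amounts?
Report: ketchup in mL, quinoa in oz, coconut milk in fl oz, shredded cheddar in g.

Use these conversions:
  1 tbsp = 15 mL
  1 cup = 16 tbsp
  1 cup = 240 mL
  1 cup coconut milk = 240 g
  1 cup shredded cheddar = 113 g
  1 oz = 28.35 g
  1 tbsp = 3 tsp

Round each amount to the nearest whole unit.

ketchup: 107 mL; quinoa: 4 oz; coconut milk: 11 fl oz; shredded cheddar: 13 g

Scaling factor: 16/12 = 4/3.
ketchup: 1/3 cup × 4/3 × 240 mL/cup ≈ 107 mL
quinoa: 90 g × 4/3 ÷ 28.35 g/oz ≈ 4 oz
coconut milk: 8 fl oz × 4/3 ≈ 11 fl oz
shredded cheddar: (1 tbsp + 1 tsp = 4/3 tbsp) × 4/3 ÷ 16 tbsp/cup × 113 g/cup ≈ 13 g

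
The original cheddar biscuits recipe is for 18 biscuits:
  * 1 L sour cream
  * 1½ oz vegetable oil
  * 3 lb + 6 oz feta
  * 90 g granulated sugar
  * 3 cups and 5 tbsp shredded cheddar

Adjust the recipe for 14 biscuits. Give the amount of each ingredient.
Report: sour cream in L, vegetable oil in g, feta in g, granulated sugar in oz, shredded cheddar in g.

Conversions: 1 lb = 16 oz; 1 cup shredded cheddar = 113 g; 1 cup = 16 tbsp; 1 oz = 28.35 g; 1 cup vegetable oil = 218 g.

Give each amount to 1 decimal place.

Scaling factor: 14/18 = 7/9.
sour cream: 1 L × 7/9 ≈ 0.8 L
vegetable oil: 1.5 oz × 7/9 × 28.35 g/oz ≈ 33.1 g
feta: (3 lb + 6 oz = 3.375 lb) × 7/9 × 16 oz/lb × 28.35 g/oz = 1190.7 g
granulated sugar: 90 g × 7/9 ÷ 28.35 g/oz ≈ 2.5 oz
shredded cheddar: (3 cup + 5 tbsp = 3.3125 cup) × 7/9 × 113 g/cup ≈ 291.1 g

sour cream: 0.8 L; vegetable oil: 33.1 g; feta: 1190.7 g; granulated sugar: 2.5 oz; shredded cheddar: 291.1 g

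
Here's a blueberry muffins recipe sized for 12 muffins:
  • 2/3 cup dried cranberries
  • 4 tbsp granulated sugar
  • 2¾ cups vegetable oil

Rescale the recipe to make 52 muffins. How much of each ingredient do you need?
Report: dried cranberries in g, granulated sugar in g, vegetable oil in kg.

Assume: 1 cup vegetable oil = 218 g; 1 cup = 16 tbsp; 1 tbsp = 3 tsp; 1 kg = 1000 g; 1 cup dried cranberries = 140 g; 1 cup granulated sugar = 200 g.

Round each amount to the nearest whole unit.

Scaling factor: 52/12 = 13/3.
dried cranberries: 2/3 cup × 13/3 × 140 g/cup ≈ 404 g
granulated sugar: 4 tbsp × 13/3 ÷ 16 tbsp/cup × 200 g/cup ≈ 217 g
vegetable oil: 2.75 cup × 13/3 × 218 g/cup ÷ 1000 g/kg ≈ 3 kg

dried cranberries: 404 g; granulated sugar: 217 g; vegetable oil: 3 kg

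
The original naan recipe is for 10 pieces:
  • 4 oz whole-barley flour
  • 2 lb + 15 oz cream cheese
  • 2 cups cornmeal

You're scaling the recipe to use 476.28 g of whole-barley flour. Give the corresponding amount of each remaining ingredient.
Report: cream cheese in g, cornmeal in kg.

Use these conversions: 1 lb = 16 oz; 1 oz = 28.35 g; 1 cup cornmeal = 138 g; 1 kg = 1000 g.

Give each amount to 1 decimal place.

cream cheese: 5596.3 g; cornmeal: 1.2 kg

The original recipe has 113.4 g of whole-barley flour, so the scaling factor is 476.28 ÷ 113.4 = 21/5 = 4.2.
cream cheese: (2 lb + 15 oz = 2.9375 lb) × 21/5 × 16 oz/lb × 28.35 g/oz ≈ 5596.3 g
cornmeal: 2 cup × 21/5 × 138 g/cup ÷ 1000 g/kg ≈ 1.2 kg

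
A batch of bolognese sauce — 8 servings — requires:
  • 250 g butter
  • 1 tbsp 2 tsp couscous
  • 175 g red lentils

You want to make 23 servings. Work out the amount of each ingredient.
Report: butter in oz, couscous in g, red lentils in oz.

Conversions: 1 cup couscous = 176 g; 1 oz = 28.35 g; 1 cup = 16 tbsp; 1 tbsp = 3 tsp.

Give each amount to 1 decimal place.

butter: 25.4 oz; couscous: 52.7 g; red lentils: 17.7 oz

Scaling factor: 23/8 = 2.875.
butter: 250 g × 23/8 ÷ 28.35 g/oz ≈ 25.4 oz
couscous: (1 tbsp + 2 tsp = 5/3 tbsp) × 23/8 ÷ 16 tbsp/cup × 176 g/cup ≈ 52.7 g
red lentils: 175 g × 23/8 ÷ 28.35 g/oz ≈ 17.7 oz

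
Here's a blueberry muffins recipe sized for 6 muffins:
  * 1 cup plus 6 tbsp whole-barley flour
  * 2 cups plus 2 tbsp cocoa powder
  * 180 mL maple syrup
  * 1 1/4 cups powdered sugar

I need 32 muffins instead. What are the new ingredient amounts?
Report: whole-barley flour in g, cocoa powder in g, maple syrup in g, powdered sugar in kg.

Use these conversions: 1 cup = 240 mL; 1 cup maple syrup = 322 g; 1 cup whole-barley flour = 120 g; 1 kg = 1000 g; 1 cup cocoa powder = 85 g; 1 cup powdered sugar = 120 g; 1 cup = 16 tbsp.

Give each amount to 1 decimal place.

whole-barley flour: 880.0 g; cocoa powder: 963.3 g; maple syrup: 1288.0 g; powdered sugar: 0.8 kg

Scaling factor: 32/6 = 16/3.
whole-barley flour: (1 cup + 6 tbsp = 1.375 cup) × 16/3 × 120 g/cup = 880.0 g
cocoa powder: (2 cup + 2 tbsp = 2.125 cup) × 16/3 × 85 g/cup ≈ 963.3 g
maple syrup: 180 mL × 16/3 ÷ 240 mL/cup × 322 g/cup = 1288.0 g
powdered sugar: 1.25 cup × 16/3 × 120 g/cup ÷ 1000 g/kg = 0.8 kg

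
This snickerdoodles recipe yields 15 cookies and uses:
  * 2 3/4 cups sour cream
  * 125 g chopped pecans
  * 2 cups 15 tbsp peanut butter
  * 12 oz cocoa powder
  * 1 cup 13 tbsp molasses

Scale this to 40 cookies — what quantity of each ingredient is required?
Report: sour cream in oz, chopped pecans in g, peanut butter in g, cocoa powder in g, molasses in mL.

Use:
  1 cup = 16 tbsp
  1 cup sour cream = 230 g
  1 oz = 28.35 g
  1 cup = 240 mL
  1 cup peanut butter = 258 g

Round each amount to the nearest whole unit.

sour cream: 59 oz; chopped pecans: 333 g; peanut butter: 2021 g; cocoa powder: 907 g; molasses: 1160 mL

Scaling factor: 40/15 = 8/3.
sour cream: 2.75 cup × 8/3 × 230 g/cup ÷ 28.35 g/oz ≈ 59 oz
chopped pecans: 125 g × 8/3 ≈ 333 g
peanut butter: (2 cup + 15 tbsp = 2.9375 cup) × 8/3 × 258 g/cup = 2021 g
cocoa powder: 12 oz × 8/3 × 28.35 g/oz ≈ 907 g
molasses: (1 cup + 13 tbsp = 1.8125 cup) × 8/3 × 240 mL/cup = 1160 mL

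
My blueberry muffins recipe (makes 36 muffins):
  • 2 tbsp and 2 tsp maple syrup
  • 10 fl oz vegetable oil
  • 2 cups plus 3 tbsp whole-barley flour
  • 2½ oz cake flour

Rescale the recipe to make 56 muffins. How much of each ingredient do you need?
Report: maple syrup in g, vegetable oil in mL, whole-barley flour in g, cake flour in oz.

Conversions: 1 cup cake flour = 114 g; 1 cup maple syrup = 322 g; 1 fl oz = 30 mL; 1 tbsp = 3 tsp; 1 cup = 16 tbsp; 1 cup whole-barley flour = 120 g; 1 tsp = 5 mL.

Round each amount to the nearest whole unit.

Scaling factor: 56/36 = 14/9.
maple syrup: (2 tbsp + 2 tsp = 8/3 tbsp) × 14/9 ÷ 16 tbsp/cup × 322 g/cup ≈ 83 g
vegetable oil: 10 fl oz × 14/9 × 30 mL/fl oz ≈ 467 mL
whole-barley flour: (2 cup + 3 tbsp = 2.1875 cup) × 14/9 × 120 g/cup ≈ 408 g
cake flour: 2.5 oz × 14/9 ≈ 4 oz

maple syrup: 83 g; vegetable oil: 467 mL; whole-barley flour: 408 g; cake flour: 4 oz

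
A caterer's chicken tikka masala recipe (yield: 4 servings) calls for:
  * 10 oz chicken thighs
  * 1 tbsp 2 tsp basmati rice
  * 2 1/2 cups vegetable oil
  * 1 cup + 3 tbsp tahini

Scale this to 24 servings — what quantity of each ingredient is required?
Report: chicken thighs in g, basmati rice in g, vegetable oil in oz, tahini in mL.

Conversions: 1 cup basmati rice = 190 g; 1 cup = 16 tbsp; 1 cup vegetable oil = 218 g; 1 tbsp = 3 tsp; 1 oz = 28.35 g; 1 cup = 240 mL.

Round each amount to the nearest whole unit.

chicken thighs: 1701 g; basmati rice: 119 g; vegetable oil: 115 oz; tahini: 1710 mL

Scaling factor: 24/4 = 6.
chicken thighs: 10 oz × 6 × 28.35 g/oz = 1701 g
basmati rice: (1 tbsp + 2 tsp = 5/3 tbsp) × 6 ÷ 16 tbsp/cup × 190 g/cup ≈ 119 g
vegetable oil: 2.5 cup × 6 × 218 g/cup ÷ 28.35 g/oz ≈ 115 oz
tahini: (1 cup + 3 tbsp = 1.1875 cup) × 6 × 240 mL/cup = 1710 mL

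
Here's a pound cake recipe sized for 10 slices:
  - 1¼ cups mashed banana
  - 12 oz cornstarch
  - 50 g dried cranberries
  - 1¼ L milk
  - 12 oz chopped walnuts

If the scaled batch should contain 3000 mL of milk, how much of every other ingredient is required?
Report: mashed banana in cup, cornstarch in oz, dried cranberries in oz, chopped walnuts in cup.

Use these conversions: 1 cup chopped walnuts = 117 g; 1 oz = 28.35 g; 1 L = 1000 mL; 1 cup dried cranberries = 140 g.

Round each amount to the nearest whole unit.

The original recipe has 1250 mL of milk, so the scaling factor is 3000 ÷ 1250 = 12/5 = 2.4.
mashed banana: 1.25 cup × 12/5 = 3 cup
cornstarch: 12 oz × 12/5 ≈ 29 oz
dried cranberries: 50 g × 12/5 ÷ 28.35 g/oz ≈ 4 oz
chopped walnuts: 12 oz × 12/5 × 28.35 g/oz ÷ 117 g/cup ≈ 7 cup

mashed banana: 3 cup; cornstarch: 29 oz; dried cranberries: 4 oz; chopped walnuts: 7 cup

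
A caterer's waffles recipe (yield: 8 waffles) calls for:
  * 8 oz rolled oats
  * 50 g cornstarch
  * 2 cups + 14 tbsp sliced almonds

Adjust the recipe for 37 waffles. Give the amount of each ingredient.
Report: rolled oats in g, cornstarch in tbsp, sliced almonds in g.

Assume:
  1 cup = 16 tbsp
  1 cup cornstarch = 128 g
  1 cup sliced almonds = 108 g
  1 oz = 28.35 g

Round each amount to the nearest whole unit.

Scaling factor: 37/8 = 4.625.
rolled oats: 8 oz × 37/8 × 28.35 g/oz ≈ 1049 g
cornstarch: 50 g × 37/8 ÷ 128 g/cup × 16 tbsp/cup ≈ 29 tbsp
sliced almonds: (2 cup + 14 tbsp = 2.875 cup) × 37/8 × 108 g/cup ≈ 1436 g

rolled oats: 1049 g; cornstarch: 29 tbsp; sliced almonds: 1436 g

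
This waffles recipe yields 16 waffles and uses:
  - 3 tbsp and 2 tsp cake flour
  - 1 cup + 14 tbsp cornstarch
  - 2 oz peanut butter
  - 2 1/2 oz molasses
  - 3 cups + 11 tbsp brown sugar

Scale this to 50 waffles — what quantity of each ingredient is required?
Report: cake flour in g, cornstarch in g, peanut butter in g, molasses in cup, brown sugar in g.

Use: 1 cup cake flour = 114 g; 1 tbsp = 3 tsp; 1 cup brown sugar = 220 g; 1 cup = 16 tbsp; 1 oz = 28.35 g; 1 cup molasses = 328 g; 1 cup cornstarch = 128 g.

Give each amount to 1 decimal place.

cake flour: 81.6 g; cornstarch: 750.0 g; peanut butter: 177.2 g; molasses: 0.7 cup; brown sugar: 2535.2 g

Scaling factor: 50/16 = 25/8 = 3.125.
cake flour: (3 tbsp + 2 tsp = 11/3 tbsp) × 25/8 ÷ 16 tbsp/cup × 114 g/cup ≈ 81.6 g
cornstarch: (1 cup + 14 tbsp = 1.875 cup) × 25/8 × 128 g/cup = 750.0 g
peanut butter: 2 oz × 25/8 × 28.35 g/oz ≈ 177.2 g
molasses: 2.5 oz × 25/8 × 28.35 g/oz ÷ 328 g/cup ≈ 0.7 cup
brown sugar: (3 cup + 11 tbsp = 3.6875 cup) × 25/8 × 220 g/cup ≈ 2535.2 g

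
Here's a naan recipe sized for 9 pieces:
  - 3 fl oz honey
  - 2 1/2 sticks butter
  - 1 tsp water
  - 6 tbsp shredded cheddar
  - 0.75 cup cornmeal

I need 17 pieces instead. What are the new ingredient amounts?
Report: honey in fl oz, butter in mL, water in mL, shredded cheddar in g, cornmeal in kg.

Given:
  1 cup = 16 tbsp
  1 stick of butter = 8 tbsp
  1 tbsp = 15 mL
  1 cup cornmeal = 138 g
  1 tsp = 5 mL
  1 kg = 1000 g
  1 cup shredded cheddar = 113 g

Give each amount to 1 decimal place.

honey: 5.7 fl oz; butter: 566.7 mL; water: 9.4 mL; shredded cheddar: 80.0 g; cornmeal: 0.2 kg

Scaling factor: 17/9.
honey: 3 fl oz × 17/9 ≈ 5.7 fl oz
butter: 2.5 stick × 17/9 × 8 tbsp/stick × 15 mL/tbsp ≈ 566.7 mL
water: 1 tsp × 17/9 × 5 mL/tsp ≈ 9.4 mL
shredded cheddar: 6 tbsp × 17/9 ÷ 16 tbsp/cup × 113 g/cup ≈ 80.0 g
cornmeal: 0.75 cup × 17/9 × 138 g/cup ÷ 1000 g/kg ≈ 0.2 kg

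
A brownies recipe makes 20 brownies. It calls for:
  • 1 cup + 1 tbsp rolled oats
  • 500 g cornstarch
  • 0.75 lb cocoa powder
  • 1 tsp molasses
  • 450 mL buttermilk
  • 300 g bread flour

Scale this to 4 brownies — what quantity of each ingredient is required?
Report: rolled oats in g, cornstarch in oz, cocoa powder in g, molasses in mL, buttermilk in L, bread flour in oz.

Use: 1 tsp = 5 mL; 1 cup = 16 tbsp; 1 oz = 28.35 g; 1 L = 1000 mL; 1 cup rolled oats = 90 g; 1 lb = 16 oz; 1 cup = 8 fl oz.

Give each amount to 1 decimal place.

rolled oats: 19.1 g; cornstarch: 3.5 oz; cocoa powder: 68.0 g; molasses: 1.0 mL; buttermilk: 0.1 L; bread flour: 2.1 oz

Scaling factor: 4/20 = 1/5 = 0.2.
rolled oats: (1 cup + 1 tbsp = 1.0625 cup) × 1/5 × 90 g/cup ≈ 19.1 g
cornstarch: 500 g × 1/5 ÷ 28.35 g/oz ≈ 3.5 oz
cocoa powder: 0.75 lb × 1/5 × 16 oz/lb × 28.35 g/oz ≈ 68.0 g
molasses: 1 tsp × 1/5 × 5 mL/tsp = 1.0 mL
buttermilk: 450 mL × 1/5 ÷ 1000 mL/L ≈ 0.1 L
bread flour: 300 g × 1/5 ÷ 28.35 g/oz ≈ 2.1 oz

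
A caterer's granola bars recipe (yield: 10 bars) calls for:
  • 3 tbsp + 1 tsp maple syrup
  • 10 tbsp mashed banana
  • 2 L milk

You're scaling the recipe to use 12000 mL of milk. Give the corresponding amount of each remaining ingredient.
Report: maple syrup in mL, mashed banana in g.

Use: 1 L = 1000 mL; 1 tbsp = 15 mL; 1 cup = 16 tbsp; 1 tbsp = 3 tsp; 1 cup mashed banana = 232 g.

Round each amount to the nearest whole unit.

maple syrup: 300 mL; mashed banana: 870 g

The original recipe has 2000 mL of milk, so the scaling factor is 12000 ÷ 2000 = 6.
maple syrup: (3 tbsp + 1 tsp = 10/3 tbsp) × 6 × 15 mL/tbsp = 300 mL
mashed banana: 10 tbsp × 6 ÷ 16 tbsp/cup × 232 g/cup = 870 g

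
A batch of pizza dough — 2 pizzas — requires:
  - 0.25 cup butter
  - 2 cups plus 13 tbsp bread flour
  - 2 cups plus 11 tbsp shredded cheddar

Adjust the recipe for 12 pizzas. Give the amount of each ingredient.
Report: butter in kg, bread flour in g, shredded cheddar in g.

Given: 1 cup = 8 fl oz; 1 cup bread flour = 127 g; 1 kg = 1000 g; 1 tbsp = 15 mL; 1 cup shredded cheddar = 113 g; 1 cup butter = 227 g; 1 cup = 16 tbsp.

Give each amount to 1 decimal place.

Scaling factor: 12/2 = 6.
butter: 0.25 cup × 6 × 227 g/cup ÷ 1000 g/kg ≈ 0.3 kg
bread flour: (2 cup + 13 tbsp = 2.8125 cup) × 6 × 127 g/cup ≈ 2143.1 g
shredded cheddar: (2 cup + 11 tbsp = 2.6875 cup) × 6 × 113 g/cup ≈ 1822.1 g

butter: 0.3 kg; bread flour: 2143.1 g; shredded cheddar: 1822.1 g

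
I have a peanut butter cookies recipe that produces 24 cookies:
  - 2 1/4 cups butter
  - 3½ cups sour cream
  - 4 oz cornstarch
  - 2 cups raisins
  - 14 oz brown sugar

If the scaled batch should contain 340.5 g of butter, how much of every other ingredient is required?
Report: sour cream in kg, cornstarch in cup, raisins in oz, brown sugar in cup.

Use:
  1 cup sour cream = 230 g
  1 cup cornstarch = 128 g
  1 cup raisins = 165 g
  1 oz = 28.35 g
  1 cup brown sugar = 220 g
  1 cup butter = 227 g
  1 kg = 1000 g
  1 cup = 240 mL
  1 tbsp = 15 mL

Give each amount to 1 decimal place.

The original recipe has 510.75 g of butter, so the scaling factor is 340.5 ÷ 510.75 = 2/3.
sour cream: 3.5 cup × 2/3 × 230 g/cup ÷ 1000 g/kg ≈ 0.5 kg
cornstarch: 4 oz × 2/3 × 28.35 g/oz ÷ 128 g/cup ≈ 0.6 cup
raisins: 2 cup × 2/3 × 165 g/cup ÷ 28.35 g/oz ≈ 7.8 oz
brown sugar: 14 oz × 2/3 × 28.35 g/oz ÷ 220 g/cup ≈ 1.2 cup

sour cream: 0.5 kg; cornstarch: 0.6 cup; raisins: 7.8 oz; brown sugar: 1.2 cup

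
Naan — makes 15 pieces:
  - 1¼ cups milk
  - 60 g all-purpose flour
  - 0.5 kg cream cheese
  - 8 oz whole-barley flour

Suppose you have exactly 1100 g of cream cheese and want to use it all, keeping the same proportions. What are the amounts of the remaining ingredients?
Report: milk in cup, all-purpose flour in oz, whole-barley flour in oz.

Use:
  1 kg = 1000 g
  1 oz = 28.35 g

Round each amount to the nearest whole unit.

The original recipe has 500 g of cream cheese, so the scaling factor is 1100 ÷ 500 = 11/5 = 2.2.
milk: 1.25 cup × 11/5 ≈ 3 cup
all-purpose flour: 60 g × 11/5 ÷ 28.35 g/oz ≈ 5 oz
whole-barley flour: 8 oz × 11/5 ≈ 18 oz

milk: 3 cup; all-purpose flour: 5 oz; whole-barley flour: 18 oz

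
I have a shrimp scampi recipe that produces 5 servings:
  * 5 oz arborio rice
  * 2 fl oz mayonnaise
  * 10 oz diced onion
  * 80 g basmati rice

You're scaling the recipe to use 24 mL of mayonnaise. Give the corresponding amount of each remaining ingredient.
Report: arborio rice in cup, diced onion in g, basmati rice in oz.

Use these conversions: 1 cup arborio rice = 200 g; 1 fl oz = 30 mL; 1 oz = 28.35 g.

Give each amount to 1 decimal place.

The original recipe has 60 mL of mayonnaise, so the scaling factor is 24 ÷ 60 = 2/5 = 0.4.
arborio rice: 5 oz × 2/5 × 28.35 g/oz ÷ 200 g/cup ≈ 0.3 cup
diced onion: 10 oz × 2/5 × 28.35 g/oz = 113.4 g
basmati rice: 80 g × 2/5 ÷ 28.35 g/oz ≈ 1.1 oz

arborio rice: 0.3 cup; diced onion: 113.4 g; basmati rice: 1.1 oz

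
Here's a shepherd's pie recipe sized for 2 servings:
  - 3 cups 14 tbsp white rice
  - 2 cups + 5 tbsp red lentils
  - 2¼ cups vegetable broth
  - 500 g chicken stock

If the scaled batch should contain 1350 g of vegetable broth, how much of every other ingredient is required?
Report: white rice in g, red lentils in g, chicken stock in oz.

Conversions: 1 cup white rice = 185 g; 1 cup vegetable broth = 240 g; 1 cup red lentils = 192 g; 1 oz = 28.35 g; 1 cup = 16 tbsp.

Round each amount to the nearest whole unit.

white rice: 1792 g; red lentils: 1110 g; chicken stock: 44 oz

The original recipe has 540 g of vegetable broth, so the scaling factor is 1350 ÷ 540 = 5/2 = 2.5.
white rice: (3 cup + 14 tbsp = 3.875 cup) × 5/2 × 185 g/cup ≈ 1792 g
red lentils: (2 cup + 5 tbsp = 2.3125 cup) × 5/2 × 192 g/cup = 1110 g
chicken stock: 500 g × 5/2 ÷ 28.35 g/oz ≈ 44 oz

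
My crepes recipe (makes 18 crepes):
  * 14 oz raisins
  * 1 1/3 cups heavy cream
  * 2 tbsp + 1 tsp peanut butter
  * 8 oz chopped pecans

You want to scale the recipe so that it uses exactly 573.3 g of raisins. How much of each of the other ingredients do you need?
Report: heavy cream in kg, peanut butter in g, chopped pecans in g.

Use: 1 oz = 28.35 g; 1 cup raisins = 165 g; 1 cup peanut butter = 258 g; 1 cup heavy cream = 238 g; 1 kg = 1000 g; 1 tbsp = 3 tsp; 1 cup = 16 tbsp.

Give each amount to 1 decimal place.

The original recipe has 396.9 g of raisins, so the scaling factor is 573.3 ÷ 396.9 = 13/9.
heavy cream: 4/3 cup × 13/9 × 238 g/cup ÷ 1000 g/kg ≈ 0.5 kg
peanut butter: (2 tbsp + 1 tsp = 7/3 tbsp) × 13/9 ÷ 16 tbsp/cup × 258 g/cup ≈ 54.3 g
chopped pecans: 8 oz × 13/9 × 28.35 g/oz = 327.6 g

heavy cream: 0.5 kg; peanut butter: 54.3 g; chopped pecans: 327.6 g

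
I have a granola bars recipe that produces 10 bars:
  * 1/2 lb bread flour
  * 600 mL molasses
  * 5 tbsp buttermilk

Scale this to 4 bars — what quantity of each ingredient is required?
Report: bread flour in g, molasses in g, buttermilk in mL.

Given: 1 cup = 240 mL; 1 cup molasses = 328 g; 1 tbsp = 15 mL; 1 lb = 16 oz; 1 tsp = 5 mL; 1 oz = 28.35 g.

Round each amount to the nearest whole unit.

bread flour: 91 g; molasses: 328 g; buttermilk: 30 mL

Scaling factor: 4/10 = 2/5 = 0.4.
bread flour: 0.5 lb × 2/5 × 16 oz/lb × 28.35 g/oz ≈ 91 g
molasses: 600 mL × 2/5 ÷ 240 mL/cup × 328 g/cup = 328 g
buttermilk: 5 tbsp × 2/5 × 15 mL/tbsp = 30 mL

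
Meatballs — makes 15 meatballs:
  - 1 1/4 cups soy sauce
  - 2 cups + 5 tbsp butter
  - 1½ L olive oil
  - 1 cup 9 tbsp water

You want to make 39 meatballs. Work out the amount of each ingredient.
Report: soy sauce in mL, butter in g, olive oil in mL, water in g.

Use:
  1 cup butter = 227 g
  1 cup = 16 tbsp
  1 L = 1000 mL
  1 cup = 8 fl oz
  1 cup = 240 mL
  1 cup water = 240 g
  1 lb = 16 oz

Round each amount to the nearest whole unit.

Scaling factor: 39/15 = 13/5 = 2.6.
soy sauce: 1.25 cup × 13/5 × 240 mL/cup = 780 mL
butter: (2 cup + 5 tbsp = 2.3125 cup) × 13/5 × 227 g/cup ≈ 1365 g
olive oil: 1.5 L × 13/5 × 1000 mL/L = 3900 mL
water: (1 cup + 9 tbsp = 1.5625 cup) × 13/5 × 240 g/cup = 975 g

soy sauce: 780 mL; butter: 1365 g; olive oil: 3900 mL; water: 975 g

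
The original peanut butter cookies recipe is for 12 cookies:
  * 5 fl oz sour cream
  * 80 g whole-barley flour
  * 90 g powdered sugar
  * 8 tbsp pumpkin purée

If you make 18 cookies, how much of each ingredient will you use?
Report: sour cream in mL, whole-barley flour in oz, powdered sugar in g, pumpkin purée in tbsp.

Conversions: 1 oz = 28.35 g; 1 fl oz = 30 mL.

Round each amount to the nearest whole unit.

sour cream: 225 mL; whole-barley flour: 4 oz; powdered sugar: 135 g; pumpkin purée: 12 tbsp

Scaling factor: 18/12 = 3/2 = 1.5.
sour cream: 5 fl oz × 3/2 × 30 mL/fl oz = 225 mL
whole-barley flour: 80 g × 3/2 ÷ 28.35 g/oz ≈ 4 oz
powdered sugar: 90 g × 3/2 = 135 g
pumpkin purée: 8 tbsp × 3/2 = 12 tbsp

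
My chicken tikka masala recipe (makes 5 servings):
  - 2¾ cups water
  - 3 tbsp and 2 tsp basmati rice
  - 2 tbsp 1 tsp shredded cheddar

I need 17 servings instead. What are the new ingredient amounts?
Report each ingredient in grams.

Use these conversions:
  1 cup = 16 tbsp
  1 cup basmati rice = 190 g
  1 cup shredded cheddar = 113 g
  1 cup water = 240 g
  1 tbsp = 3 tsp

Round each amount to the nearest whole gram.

water: 2244 g; basmati rice: 148 g; shredded cheddar: 56 g

Scaling factor: 17/5 = 3.4.
water: 2.75 cup × 17/5 × 240 g/cup = 2244 g
basmati rice: (3 tbsp + 2 tsp = 11/3 tbsp) × 17/5 ÷ 16 tbsp/cup × 190 g/cup ≈ 148 g
shredded cheddar: (2 tbsp + 1 tsp = 7/3 tbsp) × 17/5 ÷ 16 tbsp/cup × 113 g/cup ≈ 56 g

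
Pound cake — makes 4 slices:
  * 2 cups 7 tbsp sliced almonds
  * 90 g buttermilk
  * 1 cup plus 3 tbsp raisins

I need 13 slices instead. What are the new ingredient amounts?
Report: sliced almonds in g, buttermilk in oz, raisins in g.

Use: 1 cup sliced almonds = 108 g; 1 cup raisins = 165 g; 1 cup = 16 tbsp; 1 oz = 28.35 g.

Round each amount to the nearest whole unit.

Scaling factor: 13/4 = 3.25.
sliced almonds: (2 cup + 7 tbsp = 2.4375 cup) × 13/4 × 108 g/cup ≈ 856 g
buttermilk: 90 g × 13/4 ÷ 28.35 g/oz ≈ 10 oz
raisins: (1 cup + 3 tbsp = 1.1875 cup) × 13/4 × 165 g/cup ≈ 637 g

sliced almonds: 856 g; buttermilk: 10 oz; raisins: 637 g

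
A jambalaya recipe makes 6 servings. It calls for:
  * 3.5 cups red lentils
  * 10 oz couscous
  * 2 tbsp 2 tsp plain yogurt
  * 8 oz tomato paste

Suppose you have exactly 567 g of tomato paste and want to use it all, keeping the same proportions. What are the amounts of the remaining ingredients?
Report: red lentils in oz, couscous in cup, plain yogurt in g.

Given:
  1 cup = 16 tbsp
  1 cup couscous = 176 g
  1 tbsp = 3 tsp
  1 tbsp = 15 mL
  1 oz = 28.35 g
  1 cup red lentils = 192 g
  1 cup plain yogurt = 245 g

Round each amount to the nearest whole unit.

red lentils: 59 oz; couscous: 4 cup; plain yogurt: 102 g

The original recipe has 226.8 g of tomato paste, so the scaling factor is 567 ÷ 226.8 = 5/2 = 2.5.
red lentils: 3.5 cup × 5/2 × 192 g/cup ÷ 28.35 g/oz ≈ 59 oz
couscous: 10 oz × 5/2 × 28.35 g/oz ÷ 176 g/cup ≈ 4 cup
plain yogurt: (2 tbsp + 2 tsp = 8/3 tbsp) × 5/2 ÷ 16 tbsp/cup × 245 g/cup ≈ 102 g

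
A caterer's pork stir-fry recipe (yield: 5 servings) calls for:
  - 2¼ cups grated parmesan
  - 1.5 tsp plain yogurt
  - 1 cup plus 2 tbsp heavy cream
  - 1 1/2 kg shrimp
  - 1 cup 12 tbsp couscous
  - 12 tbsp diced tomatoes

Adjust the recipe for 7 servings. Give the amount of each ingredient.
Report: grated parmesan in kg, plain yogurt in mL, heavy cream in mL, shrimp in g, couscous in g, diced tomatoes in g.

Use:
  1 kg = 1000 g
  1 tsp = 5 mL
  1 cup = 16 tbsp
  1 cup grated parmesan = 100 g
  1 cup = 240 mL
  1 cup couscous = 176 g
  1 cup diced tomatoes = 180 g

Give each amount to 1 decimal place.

Scaling factor: 7/5 = 1.4.
grated parmesan: 2.25 cup × 7/5 × 100 g/cup ÷ 1000 g/kg ≈ 0.3 kg
plain yogurt: 1.5 tsp × 7/5 × 5 mL/tsp = 10.5 mL
heavy cream: (1 cup + 2 tbsp = 1.125 cup) × 7/5 × 240 mL/cup = 378.0 mL
shrimp: 1.5 kg × 7/5 × 1000 g/kg = 2100.0 g
couscous: (1 cup + 12 tbsp = 1.75 cup) × 7/5 × 176 g/cup = 431.2 g
diced tomatoes: 12 tbsp × 7/5 ÷ 16 tbsp/cup × 180 g/cup = 189.0 g

grated parmesan: 0.3 kg; plain yogurt: 10.5 mL; heavy cream: 378.0 mL; shrimp: 2100.0 g; couscous: 431.2 g; diced tomatoes: 189.0 g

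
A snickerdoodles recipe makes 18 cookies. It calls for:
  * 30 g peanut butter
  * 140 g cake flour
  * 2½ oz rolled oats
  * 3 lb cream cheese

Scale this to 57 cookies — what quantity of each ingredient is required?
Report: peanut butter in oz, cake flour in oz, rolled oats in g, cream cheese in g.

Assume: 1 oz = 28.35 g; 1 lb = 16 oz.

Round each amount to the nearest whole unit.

peanut butter: 3 oz; cake flour: 16 oz; rolled oats: 224 g; cream cheese: 4309 g

Scaling factor: 57/18 = 19/6.
peanut butter: 30 g × 19/6 ÷ 28.35 g/oz ≈ 3 oz
cake flour: 140 g × 19/6 ÷ 28.35 g/oz ≈ 16 oz
rolled oats: 2.5 oz × 19/6 × 28.35 g/oz ≈ 224 g
cream cheese: 3 lb × 19/6 × 16 oz/lb × 28.35 g/oz ≈ 4309 g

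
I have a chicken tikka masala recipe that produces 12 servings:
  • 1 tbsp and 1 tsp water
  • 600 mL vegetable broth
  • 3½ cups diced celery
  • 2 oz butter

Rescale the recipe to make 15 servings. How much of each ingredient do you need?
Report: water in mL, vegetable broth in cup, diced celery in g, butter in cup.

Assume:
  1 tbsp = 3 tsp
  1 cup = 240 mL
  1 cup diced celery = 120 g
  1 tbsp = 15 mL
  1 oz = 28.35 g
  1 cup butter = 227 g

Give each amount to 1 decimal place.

Scaling factor: 15/12 = 5/4 = 1.25.
water: (1 tbsp + 1 tsp = 4/3 tbsp) × 5/4 × 15 mL/tbsp = 25.0 mL
vegetable broth: 600 mL × 5/4 ÷ 240 mL/cup ≈ 3.1 cup
diced celery: 3.5 cup × 5/4 × 120 g/cup = 525.0 g
butter: 2 oz × 5/4 × 28.35 g/oz ÷ 227 g/cup ≈ 0.3 cup

water: 25.0 mL; vegetable broth: 3.1 cup; diced celery: 525.0 g; butter: 0.3 cup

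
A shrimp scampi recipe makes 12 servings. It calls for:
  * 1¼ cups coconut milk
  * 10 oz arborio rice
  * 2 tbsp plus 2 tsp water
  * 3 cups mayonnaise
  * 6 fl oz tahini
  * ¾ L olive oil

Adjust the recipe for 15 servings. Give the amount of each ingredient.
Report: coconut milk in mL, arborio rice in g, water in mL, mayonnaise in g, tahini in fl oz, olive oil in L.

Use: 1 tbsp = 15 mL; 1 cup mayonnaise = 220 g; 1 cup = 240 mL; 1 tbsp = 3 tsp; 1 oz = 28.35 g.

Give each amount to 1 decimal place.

coconut milk: 375.0 mL; arborio rice: 354.4 g; water: 50.0 mL; mayonnaise: 825.0 g; tahini: 7.5 fl oz; olive oil: 0.9 L

Scaling factor: 15/12 = 5/4 = 1.25.
coconut milk: 1.25 cup × 5/4 × 240 mL/cup = 375.0 mL
arborio rice: 10 oz × 5/4 × 28.35 g/oz ≈ 354.4 g
water: (2 tbsp + 2 tsp = 8/3 tbsp) × 5/4 × 15 mL/tbsp = 50.0 mL
mayonnaise: 3 cup × 5/4 × 220 g/cup = 825.0 g
tahini: 6 fl oz × 5/4 = 7.5 fl oz
olive oil: 0.75 L × 5/4 ≈ 0.9 L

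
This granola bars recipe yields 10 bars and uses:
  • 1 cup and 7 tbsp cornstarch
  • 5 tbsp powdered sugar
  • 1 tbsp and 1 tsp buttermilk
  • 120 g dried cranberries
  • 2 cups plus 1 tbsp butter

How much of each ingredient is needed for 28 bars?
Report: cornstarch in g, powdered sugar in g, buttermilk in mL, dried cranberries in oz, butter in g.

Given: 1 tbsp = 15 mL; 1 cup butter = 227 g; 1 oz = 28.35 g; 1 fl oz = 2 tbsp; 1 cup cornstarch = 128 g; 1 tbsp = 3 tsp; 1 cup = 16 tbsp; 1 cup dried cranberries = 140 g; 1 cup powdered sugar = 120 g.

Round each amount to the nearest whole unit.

Scaling factor: 28/10 = 14/5 = 2.8.
cornstarch: (1 cup + 7 tbsp = 1.4375 cup) × 14/5 × 128 g/cup ≈ 515 g
powdered sugar: 5 tbsp × 14/5 ÷ 16 tbsp/cup × 120 g/cup = 105 g
buttermilk: (1 tbsp + 1 tsp = 4/3 tbsp) × 14/5 × 15 mL/tbsp = 56 mL
dried cranberries: 120 g × 14/5 ÷ 28.35 g/oz ≈ 12 oz
butter: (2 cup + 1 tbsp = 2.0625 cup) × 14/5 × 227 g/cup ≈ 1311 g

cornstarch: 515 g; powdered sugar: 105 g; buttermilk: 56 mL; dried cranberries: 12 oz; butter: 1311 g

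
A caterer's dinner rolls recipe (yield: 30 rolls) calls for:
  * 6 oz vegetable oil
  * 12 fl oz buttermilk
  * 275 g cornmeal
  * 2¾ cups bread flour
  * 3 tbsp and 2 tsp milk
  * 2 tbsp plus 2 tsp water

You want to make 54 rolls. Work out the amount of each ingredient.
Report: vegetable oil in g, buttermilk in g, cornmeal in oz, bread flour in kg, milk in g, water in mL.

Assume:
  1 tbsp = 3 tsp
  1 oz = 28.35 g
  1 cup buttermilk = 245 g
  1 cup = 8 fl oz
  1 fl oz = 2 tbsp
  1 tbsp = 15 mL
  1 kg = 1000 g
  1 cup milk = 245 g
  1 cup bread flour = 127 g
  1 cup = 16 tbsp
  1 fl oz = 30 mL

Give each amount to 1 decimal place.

vegetable oil: 306.2 g; buttermilk: 661.5 g; cornmeal: 17.5 oz; bread flour: 0.6 kg; milk: 101.1 g; water: 72.0 mL

Scaling factor: 54/30 = 9/5 = 1.8.
vegetable oil: 6 oz × 9/5 × 28.35 g/oz ≈ 306.2 g
buttermilk: 12 fl oz × 9/5 ÷ 8 fl oz/cup × 245 g/cup = 661.5 g
cornmeal: 275 g × 9/5 ÷ 28.35 g/oz ≈ 17.5 oz
bread flour: 2.75 cup × 9/5 × 127 g/cup ÷ 1000 g/kg ≈ 0.6 kg
milk: (3 tbsp + 2 tsp = 11/3 tbsp) × 9/5 ÷ 16 tbsp/cup × 245 g/cup ≈ 101.1 g
water: (2 tbsp + 2 tsp = 8/3 tbsp) × 9/5 × 15 mL/tbsp = 72.0 mL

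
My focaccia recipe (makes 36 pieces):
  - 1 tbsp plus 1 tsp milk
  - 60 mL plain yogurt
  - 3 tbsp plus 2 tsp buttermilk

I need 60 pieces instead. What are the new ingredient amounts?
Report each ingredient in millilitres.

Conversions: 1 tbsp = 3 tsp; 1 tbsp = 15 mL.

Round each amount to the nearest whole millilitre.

Scaling factor: 60/36 = 5/3.
milk: (1 tbsp + 1 tsp = 4/3 tbsp) × 5/3 × 15 mL/tbsp ≈ 33 mL
plain yogurt: 60 mL × 5/3 = 100 mL
buttermilk: (3 tbsp + 2 tsp = 11/3 tbsp) × 5/3 × 15 mL/tbsp ≈ 92 mL

milk: 33 mL; plain yogurt: 100 mL; buttermilk: 92 mL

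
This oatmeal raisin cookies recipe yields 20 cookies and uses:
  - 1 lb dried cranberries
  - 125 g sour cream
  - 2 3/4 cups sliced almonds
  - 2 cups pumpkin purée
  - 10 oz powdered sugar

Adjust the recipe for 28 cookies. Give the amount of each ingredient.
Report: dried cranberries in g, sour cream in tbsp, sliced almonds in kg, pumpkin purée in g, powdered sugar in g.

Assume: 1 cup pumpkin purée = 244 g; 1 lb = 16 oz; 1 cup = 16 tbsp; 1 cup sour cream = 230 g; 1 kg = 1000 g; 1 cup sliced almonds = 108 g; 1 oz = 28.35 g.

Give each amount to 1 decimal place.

Scaling factor: 28/20 = 7/5 = 1.4.
dried cranberries: 1 lb × 7/5 × 16 oz/lb × 28.35 g/oz ≈ 635.0 g
sour cream: 125 g × 7/5 ÷ 230 g/cup × 16 tbsp/cup ≈ 12.2 tbsp
sliced almonds: 2.75 cup × 7/5 × 108 g/cup ÷ 1000 g/kg ≈ 0.4 kg
pumpkin purée: 2 cup × 7/5 × 244 g/cup = 683.2 g
powdered sugar: 10 oz × 7/5 × 28.35 g/oz = 396.9 g

dried cranberries: 635.0 g; sour cream: 12.2 tbsp; sliced almonds: 0.4 kg; pumpkin purée: 683.2 g; powdered sugar: 396.9 g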